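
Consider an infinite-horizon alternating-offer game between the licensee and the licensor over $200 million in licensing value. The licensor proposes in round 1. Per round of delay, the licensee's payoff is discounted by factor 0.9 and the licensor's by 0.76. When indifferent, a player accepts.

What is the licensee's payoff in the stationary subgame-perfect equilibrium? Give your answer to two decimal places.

136.71

Let x be the licensor's share when the licensor proposes and y be the licensee's share when the licensee proposes.
The licensee accepts iff offered ≥ 0.9·y, so x = 200 − 0.9y. Symmetrically y = 200 − 0.76x.
Substituting: x = 200 − 0.9(200 − 0.76x), giving x(1 − 0.76·0.9) = 200(1 − 0.9).
So x = 200 × 0.1 / 0.316 ≈ 63.2911, and the licensee receives 200 − x ≈ 136.7089.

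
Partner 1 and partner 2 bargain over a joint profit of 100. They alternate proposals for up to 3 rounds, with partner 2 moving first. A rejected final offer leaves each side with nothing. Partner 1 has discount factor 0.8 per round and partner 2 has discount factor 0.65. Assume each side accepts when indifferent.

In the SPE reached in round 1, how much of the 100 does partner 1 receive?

28

Work backward from the last round.
Round 3 (partner 2 proposes): partner 1 will accept anything ≥ 0, so partner 2 offers 0 and keeps 100.
Round 2 (partner 1 proposes): partner 2 can get 100 next round, worth 0.65 × 100 = 65 now; partner 1 offers that and keeps 35.
Round 1 (partner 2 proposes): partner 1 can get 35 next round, worth 0.8 × 35 = 28 now. Partner 2 offers 28 and keeps 100 − 28 = 72.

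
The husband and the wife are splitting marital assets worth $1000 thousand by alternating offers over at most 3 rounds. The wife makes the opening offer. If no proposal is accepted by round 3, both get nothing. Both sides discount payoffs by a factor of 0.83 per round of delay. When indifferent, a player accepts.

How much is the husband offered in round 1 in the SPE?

141.1

Solve by backward induction from round 3.
Round 3 (the wife proposes): rejection yields 0 for the husband; the wife offers 0 and keeps 1000.
Round 2 (the husband proposes): the wife can get 1000 next round, worth 0.83 × 1000 = 830 now. The husband offers 830 and keeps 1000 − 830 = 170.
Round 1 (the wife proposes): the husband can get 170 next round, worth 0.83 × 170 = 141.1 now, so the wife offers 141.1, keeping 858.9.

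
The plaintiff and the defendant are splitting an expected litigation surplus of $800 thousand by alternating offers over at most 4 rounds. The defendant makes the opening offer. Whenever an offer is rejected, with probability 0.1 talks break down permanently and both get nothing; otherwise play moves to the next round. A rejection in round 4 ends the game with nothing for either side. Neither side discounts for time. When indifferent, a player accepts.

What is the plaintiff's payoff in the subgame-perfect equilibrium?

Round 4 (the plaintiff proposes): the defendant will accept anything ≥ 0, so the plaintiff offers 0 and keeps 800.
Round 3 (the defendant proposes): rejecting gives the plaintiff an expected 0.9 × 800 = 720; the defendant offers that and keeps 80.
Round 2 (the plaintiff proposes): rejecting gives the defendant an expected 0.9 × 80 = 72. The plaintiff offers 72 and keeps 800 − 72 = 728.
Round 1 (the defendant proposes): rejecting gives the plaintiff an expected 0.9 × 728 = 655.2. The defendant offers 655.2 and keeps 800 − 655.2 = 144.8.

655.2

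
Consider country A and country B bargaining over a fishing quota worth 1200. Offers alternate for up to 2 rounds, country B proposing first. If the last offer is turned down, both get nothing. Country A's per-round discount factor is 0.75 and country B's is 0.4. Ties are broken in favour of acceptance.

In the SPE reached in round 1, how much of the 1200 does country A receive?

900

Round 2 (country A proposes): country B will accept anything ≥ 0, so country A offers 0 and keeps 1200.
Round 1 (country B proposes): country A can get 1200 next round, worth 0.75 × 1200 = 900 now. Country B offers 900 and keeps 1200 − 900 = 300.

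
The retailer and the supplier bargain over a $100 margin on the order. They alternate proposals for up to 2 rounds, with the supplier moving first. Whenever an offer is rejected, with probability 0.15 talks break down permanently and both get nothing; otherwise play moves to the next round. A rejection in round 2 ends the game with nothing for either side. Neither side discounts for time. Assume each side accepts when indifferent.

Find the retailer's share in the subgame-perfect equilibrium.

85

Round 2 (the retailer proposes): the supplier will accept anything ≥ 0, so the retailer offers 0 and keeps 100.
Round 1 (the supplier proposes): rejecting gives the retailer an expected 0.85 × 100 = 85; the supplier offers that and keeps 15.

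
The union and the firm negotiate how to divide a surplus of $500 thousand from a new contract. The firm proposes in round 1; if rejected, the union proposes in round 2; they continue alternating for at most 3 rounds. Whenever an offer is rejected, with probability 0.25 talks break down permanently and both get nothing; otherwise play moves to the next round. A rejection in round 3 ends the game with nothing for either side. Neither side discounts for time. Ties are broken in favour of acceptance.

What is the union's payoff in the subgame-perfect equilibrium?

93.75

Round 3 (the firm proposes): rejection yields 0 for the union; the firm offers 0 and keeps 500.
Round 2 (the union proposes): rejecting gives the firm an expected 0.75 × 500 = 375, so the union offers 375, keeping 125.
Round 1 (the firm proposes): rejecting gives the union an expected 0.75 × 125 = 93.75, so the firm offers 93.75, keeping 406.25.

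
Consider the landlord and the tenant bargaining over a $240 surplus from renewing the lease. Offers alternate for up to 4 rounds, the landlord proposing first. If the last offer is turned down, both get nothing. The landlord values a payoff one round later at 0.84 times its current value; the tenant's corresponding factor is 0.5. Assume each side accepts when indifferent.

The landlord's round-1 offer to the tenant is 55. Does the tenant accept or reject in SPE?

Round 4 (the tenant proposes): the landlord will accept anything ≥ 0, so the tenant offers 0 and keeps 240.
Round 3 (the landlord proposes): the tenant can get 240 next round, worth 0.5 × 240 = 120 now; the landlord offers that and keeps 120.
Round 2 (the tenant proposes): the landlord can get 120 next round, worth 0.84 × 120 = 100.8 now, so the tenant offers 100.8, keeping 139.2.
So by rejecting in round 1, the tenant gets 139.2 next round, worth 0.5 × 139.2 = 69.6 now.
Offer 55 < 69.6, so the tenant rejects.

Reject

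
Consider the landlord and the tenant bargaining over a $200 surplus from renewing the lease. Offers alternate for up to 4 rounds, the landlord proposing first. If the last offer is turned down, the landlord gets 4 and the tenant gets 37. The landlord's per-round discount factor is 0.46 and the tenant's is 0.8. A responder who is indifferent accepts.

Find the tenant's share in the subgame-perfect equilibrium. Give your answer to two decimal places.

By backward induction:
Round 4 (the tenant proposes): the landlord gets 4 if talks fail, so the tenant offers 4 and keeps 196.
Round 3 (the landlord proposes): the tenant can get 196 next round, worth 0.8 × 196 = 156.8 now. The landlord offers 156.8 and keeps 200 − 156.8 = 43.2.
Round 2 (the tenant proposes): the landlord can get 43.2 next round, worth 0.46 × 43.2 = 19.872 now, so the tenant offers 19.872, keeping 180.128.
Round 1 (the landlord proposes): the tenant can get 180.128 next round, worth 0.8 × 180.128 = 144.1024 now, so the landlord offers 144.1024, keeping 55.8976.

144.10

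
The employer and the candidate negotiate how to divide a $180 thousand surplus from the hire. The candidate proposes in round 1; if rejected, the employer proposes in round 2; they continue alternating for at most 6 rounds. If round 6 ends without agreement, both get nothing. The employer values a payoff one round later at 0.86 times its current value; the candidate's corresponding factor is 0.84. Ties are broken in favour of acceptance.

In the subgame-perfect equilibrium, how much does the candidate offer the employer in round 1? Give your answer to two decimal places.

123.44

Round 6 (the employer proposes): rejection yields 0 for the candidate; the employer offers 0 and keeps 180.
Round 5 (the candidate proposes): the employer can get 180 next round, worth 0.86 × 180 = 154.8 now. The candidate offers 154.8 and keeps 180 − 154.8 = 25.2.
Round 4 (the employer proposes): the candidate can get 25.2 next round, worth 0.84 × 25.2 = 21.168 now. The employer offers 21.168 and keeps 180 − 21.168 = 158.832.
Round 3 (the candidate proposes): the employer can get 158.832 next round, worth 0.86 × 158.832 = 136.59552 now. The candidate offers 136.59552 and keeps 180 − 136.59552 = 43.40448.
Round 2 (the employer proposes): the candidate can get 43.40448 next round, worth 0.84 × 43.40448 = 36.4597632 now, so the employer offers 36.4597632, keeping 143.5402368.
Round 1 (the candidate proposes): the employer can get 143.5402368 next round, worth 0.86 × 143.5402368 = 123.444603648 now; the candidate offers that and keeps 56.555396352.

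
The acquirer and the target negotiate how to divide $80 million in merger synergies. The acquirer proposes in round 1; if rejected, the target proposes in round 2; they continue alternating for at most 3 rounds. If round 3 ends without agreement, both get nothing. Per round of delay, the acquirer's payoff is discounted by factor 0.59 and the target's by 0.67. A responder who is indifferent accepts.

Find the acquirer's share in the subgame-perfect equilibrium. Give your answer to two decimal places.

58.02

Round 3 (the acquirer proposes): rejection yields 0 for the target; the acquirer offers 0 and keeps 80.
Round 2 (the target proposes): the acquirer can get 80 next round, worth 0.59 × 80 = 47.2 now. The target offers 47.2 and keeps 80 − 47.2 = 32.8.
Round 1 (the acquirer proposes): the target can get 32.8 next round, worth 0.67 × 32.8 = 21.976 now; the acquirer offers that and keeps 58.024.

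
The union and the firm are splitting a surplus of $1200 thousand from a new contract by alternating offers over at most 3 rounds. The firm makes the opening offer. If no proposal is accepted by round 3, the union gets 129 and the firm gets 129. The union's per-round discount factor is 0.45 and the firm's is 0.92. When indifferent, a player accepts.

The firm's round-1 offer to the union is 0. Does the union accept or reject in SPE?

Reject

Round 3 (the firm proposes): the union gets 129 if talks fail, so the firm offers 129 and keeps 1071.
Round 2 (the union proposes): the firm can get 1071 next round, worth 0.92 × 1071 = 985.32 now; the union offers that and keeps 214.68.
So by rejecting in round 1, the union gets 214.68 next round, worth 0.45 × 214.68 = 96.606 now.
Offer 0 < 96.606, so the union rejects.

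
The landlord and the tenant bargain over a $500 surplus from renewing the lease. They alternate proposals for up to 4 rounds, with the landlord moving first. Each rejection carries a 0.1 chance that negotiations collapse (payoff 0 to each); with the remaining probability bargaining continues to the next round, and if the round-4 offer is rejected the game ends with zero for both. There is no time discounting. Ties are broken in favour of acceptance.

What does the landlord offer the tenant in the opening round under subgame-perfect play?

409.5

Round 4 (the tenant proposes): the landlord will accept anything ≥ 0, so the tenant offers 0 and keeps 500.
Round 3 (the landlord proposes): rejecting gives the tenant an expected 0.9 × 500 = 450. The landlord offers 450 and keeps 500 − 450 = 50.
Round 2 (the tenant proposes): rejecting gives the landlord an expected 0.9 × 50 = 45. The tenant offers 45 and keeps 500 − 45 = 455.
Round 1 (the landlord proposes): rejecting gives the tenant an expected 0.9 × 455 = 409.5; the landlord offers that and keeps 90.5.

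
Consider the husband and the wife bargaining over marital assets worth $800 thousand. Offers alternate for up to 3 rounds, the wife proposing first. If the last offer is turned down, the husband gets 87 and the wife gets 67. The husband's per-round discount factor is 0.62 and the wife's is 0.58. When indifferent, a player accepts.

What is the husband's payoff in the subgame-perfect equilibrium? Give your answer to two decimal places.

Round 3 (the wife proposes): the husband gets 87 if talks fail, so the wife offers 87 and keeps 713.
Round 2 (the husband proposes): the wife can get 713 next round, worth 0.58 × 713 = 413.54 now; the husband offers that and keeps 386.46.
Round 1 (the wife proposes): the husband can get 386.46 next round, worth 0.62 × 386.46 = 239.6052 now; the wife offers that and keeps 560.3948.

239.61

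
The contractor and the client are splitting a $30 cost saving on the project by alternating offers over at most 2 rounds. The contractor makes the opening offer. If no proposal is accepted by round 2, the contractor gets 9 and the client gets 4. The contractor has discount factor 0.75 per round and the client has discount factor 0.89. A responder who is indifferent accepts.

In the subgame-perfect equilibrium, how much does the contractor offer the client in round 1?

18.69

Solve by backward induction from round 2.
Round 2 (the client proposes): the contractor gets 9 if talks fail, so the client offers 9 and keeps 21.
Round 1 (the contractor proposes): the client can get 21 next round, worth 0.89 × 21 = 18.69 now. The contractor offers 18.69 and keeps 30 − 18.69 = 11.31.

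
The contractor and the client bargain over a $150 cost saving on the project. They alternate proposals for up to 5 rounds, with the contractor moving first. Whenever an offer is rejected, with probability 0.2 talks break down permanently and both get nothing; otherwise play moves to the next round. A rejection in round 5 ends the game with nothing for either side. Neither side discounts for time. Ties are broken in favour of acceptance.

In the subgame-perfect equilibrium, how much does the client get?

39.36

By backward induction:
Round 5 (the contractor proposes): rejection yields 0 for the client; the contractor offers 0 and keeps 150.
Round 4 (the client proposes): rejecting gives the contractor an expected 0.8 × 150 = 120. The client offers 120 and keeps 150 − 120 = 30.
Round 3 (the contractor proposes): rejecting gives the client an expected 0.8 × 30 = 24, so the contractor offers 24, keeping 126.
Round 2 (the client proposes): rejecting gives the contractor an expected 0.8 × 126 = 100.8. The client offers 100.8 and keeps 150 − 100.8 = 49.2.
Round 1 (the contractor proposes): rejecting gives the client an expected 0.8 × 49.2 = 39.36. The contractor offers 39.36 and keeps 150 − 39.36 = 110.64.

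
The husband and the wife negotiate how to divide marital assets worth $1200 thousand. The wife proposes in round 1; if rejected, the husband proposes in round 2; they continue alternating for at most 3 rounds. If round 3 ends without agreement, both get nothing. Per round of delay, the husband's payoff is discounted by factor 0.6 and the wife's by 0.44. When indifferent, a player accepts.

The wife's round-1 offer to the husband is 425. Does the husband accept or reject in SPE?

Accept

Work out the husband's continuation value if the offer is rejected.
Round 3 (the wife proposes): the husband will accept anything ≥ 0, so the wife offers 0 and keeps 1200.
Round 2 (the husband proposes): the wife can get 1200 next round, worth 0.44 × 1200 = 528 now. The husband offers 528 and keeps 1200 − 528 = 672.
So by rejecting in round 1, the husband gets 672 next round, worth 0.6 × 672 = 403.2 now.
Offer 425 ≥ 403.2, so the husband accepts.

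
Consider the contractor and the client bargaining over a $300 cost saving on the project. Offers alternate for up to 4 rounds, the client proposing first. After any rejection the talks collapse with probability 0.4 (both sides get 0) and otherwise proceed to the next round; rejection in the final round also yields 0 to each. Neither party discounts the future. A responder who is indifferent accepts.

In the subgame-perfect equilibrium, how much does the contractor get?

Round 4 (the contractor proposes): the client will accept anything ≥ 0, so the contractor offers 0 and keeps 300.
Round 3 (the client proposes): rejecting gives the contractor an expected 0.6 × 300 = 180. The client offers 180 and keeps 300 − 180 = 120.
Round 2 (the contractor proposes): rejecting gives the client an expected 0.6 × 120 = 72, so the contractor offers 72, keeping 228.
Round 1 (the client proposes): rejecting gives the contractor an expected 0.6 × 228 = 136.8, so the client offers 136.8, keeping 163.2.

136.8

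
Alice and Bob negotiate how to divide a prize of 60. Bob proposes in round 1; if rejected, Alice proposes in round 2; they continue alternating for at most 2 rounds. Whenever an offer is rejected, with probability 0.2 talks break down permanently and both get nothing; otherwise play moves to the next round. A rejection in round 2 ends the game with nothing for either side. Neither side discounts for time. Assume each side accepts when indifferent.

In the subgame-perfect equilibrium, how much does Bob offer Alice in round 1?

48

Round 2 (Alice proposes): Bob will accept anything ≥ 0, so Alice offers 0 and keeps 60.
Round 1 (Bob proposes): rejecting gives Alice an expected 0.8 × 60 = 48; Bob offers that and keeps 12.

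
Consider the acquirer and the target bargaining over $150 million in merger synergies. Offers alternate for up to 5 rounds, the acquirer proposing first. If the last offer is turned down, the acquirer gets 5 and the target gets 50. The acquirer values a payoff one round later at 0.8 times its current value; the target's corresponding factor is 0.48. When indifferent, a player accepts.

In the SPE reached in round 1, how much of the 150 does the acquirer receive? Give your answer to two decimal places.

Round 5 (the acquirer proposes): the target gets 50 if talks fail, so the acquirer offers 50 and keeps 100.
Round 4 (the target proposes): the acquirer can get 100 next round, worth 0.8 × 100 = 80 now; the target offers that and keeps 70.
Round 3 (the acquirer proposes): the target can get 70 next round, worth 0.48 × 70 = 33.6 now; the acquirer offers that and keeps 116.4.
Round 2 (the target proposes): the acquirer can get 116.4 next round, worth 0.8 × 116.4 = 93.12 now, so the target offers 93.12, keeping 56.88.
Round 1 (the acquirer proposes): the target can get 56.88 next round, worth 0.48 × 56.88 = 27.3024 now, so the acquirer offers 27.3024, keeping 122.6976.

122.70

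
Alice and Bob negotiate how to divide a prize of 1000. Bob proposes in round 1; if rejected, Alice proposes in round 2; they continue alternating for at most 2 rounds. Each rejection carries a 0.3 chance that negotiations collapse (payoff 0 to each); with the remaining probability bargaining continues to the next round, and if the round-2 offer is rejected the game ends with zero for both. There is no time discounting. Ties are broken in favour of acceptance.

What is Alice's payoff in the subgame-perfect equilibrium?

700

Round 2 (Alice proposes): rejection yields 0 for Bob; Alice offers 0 and keeps 1000.
Round 1 (Bob proposes): rejecting gives Alice an expected 0.7 × 1000 = 700; Bob offers that and keeps 300.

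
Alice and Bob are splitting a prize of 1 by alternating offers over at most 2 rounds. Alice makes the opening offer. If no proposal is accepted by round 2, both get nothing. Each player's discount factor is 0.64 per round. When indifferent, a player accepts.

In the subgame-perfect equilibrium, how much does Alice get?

Round 2 (Bob proposes): Alice will accept anything ≥ 0, so Bob offers 0 and keeps 1.
Round 1 (Alice proposes): Bob can get 1 next round, worth 0.64 × 1 = 0.64 now. Alice offers 0.64 and keeps 1 − 0.64 = 0.36.

0.36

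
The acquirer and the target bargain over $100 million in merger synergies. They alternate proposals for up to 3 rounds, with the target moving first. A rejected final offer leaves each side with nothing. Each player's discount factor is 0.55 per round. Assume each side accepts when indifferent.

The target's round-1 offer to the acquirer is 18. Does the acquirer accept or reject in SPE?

Reject

Work out the acquirer's continuation value if the offer is rejected.
Round 3 (the target proposes): the acquirer will accept anything ≥ 0, so the target offers 0 and keeps 100.
Round 2 (the acquirer proposes): the target can get 100 next round, worth 0.55 × 100 = 55 now, so the acquirer offers 55, keeping 45.
So by rejecting in round 1, the acquirer gets 45 next round, worth 0.55 × 45 = 24.75 now.
Offer 18 < 24.75, so the acquirer rejects.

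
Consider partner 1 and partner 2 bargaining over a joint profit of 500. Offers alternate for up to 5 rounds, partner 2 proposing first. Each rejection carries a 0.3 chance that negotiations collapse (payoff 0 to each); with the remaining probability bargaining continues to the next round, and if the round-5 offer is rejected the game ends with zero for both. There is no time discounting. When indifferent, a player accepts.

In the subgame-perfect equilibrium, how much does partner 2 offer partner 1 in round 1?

156.45

By backward induction:
Round 5 (partner 2 proposes): rejection yields 0 for partner 1; partner 2 offers 0 and keeps 500.
Round 4 (partner 1 proposes): rejecting gives partner 2 an expected 0.7 × 500 = 350. Partner 1 offers 350 and keeps 500 − 350 = 150.
Round 3 (partner 2 proposes): rejecting gives partner 1 an expected 0.7 × 150 = 105, so partner 2 offers 105, keeping 395.
Round 2 (partner 1 proposes): rejecting gives partner 2 an expected 0.7 × 395 = 276.5; partner 1 offers that and keeps 223.5.
Round 1 (partner 2 proposes): rejecting gives partner 1 an expected 0.7 × 223.5 = 156.45. Partner 2 offers 156.45 and keeps 500 − 156.45 = 343.55.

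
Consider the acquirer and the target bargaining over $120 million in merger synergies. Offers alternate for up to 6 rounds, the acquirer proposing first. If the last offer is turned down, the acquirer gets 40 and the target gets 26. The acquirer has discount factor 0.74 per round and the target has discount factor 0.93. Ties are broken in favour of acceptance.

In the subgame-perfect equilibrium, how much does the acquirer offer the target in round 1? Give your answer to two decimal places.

84.22

Round 6 (the target proposes): the acquirer gets 40 if talks fail, so the target offers 40 and keeps 80.
Round 5 (the acquirer proposes): the target can get 80 next round, worth 0.93 × 80 = 74.4 now. The acquirer offers 74.4 and keeps 120 − 74.4 = 45.6.
Round 4 (the target proposes): the acquirer can get 45.6 next round, worth 0.74 × 45.6 = 33.744 now; the target offers that and keeps 86.256.
Round 3 (the acquirer proposes): the target can get 86.256 next round, worth 0.93 × 86.256 = 80.21808 now. The acquirer offers 80.21808 and keeps 120 − 80.21808 = 39.78192.
Round 2 (the target proposes): the acquirer can get 39.78192 next round, worth 0.74 × 39.78192 = 29.4386208 now; the target offers that and keeps 90.5613792.
Round 1 (the acquirer proposes): the target can get 90.5613792 next round, worth 0.93 × 90.5613792 = 84.222082656 now. The acquirer offers 84.222082656 and keeps 120 − 84.222082656 = 35.777917344.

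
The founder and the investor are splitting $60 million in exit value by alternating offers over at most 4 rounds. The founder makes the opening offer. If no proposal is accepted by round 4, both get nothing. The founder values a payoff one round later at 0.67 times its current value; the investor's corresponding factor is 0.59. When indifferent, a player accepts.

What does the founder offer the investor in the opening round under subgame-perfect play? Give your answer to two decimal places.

25.68

Round 4 (the investor proposes): rejection yields 0 for the founder; the investor offers 0 and keeps 60.
Round 3 (the founder proposes): the investor can get 60 next round, worth 0.59 × 60 = 35.4 now, so the founder offers 35.4, keeping 24.6.
Round 2 (the investor proposes): the founder can get 24.6 next round, worth 0.67 × 24.6 = 16.482 now; the investor offers that and keeps 43.518.
Round 1 (the founder proposes): the investor can get 43.518 next round, worth 0.59 × 43.518 = 25.67562 now, so the founder offers 25.67562, keeping 34.32438.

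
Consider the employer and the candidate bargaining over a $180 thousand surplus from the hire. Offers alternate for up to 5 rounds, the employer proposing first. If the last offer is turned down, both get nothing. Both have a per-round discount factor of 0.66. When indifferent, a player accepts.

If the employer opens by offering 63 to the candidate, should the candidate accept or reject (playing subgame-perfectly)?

Accept

Work out the candidate's continuation value if the offer is rejected.
Round 5 (the employer proposes): the candidate will accept anything ≥ 0, so the employer offers 0 and keeps 180.
Round 4 (the candidate proposes): the employer can get 180 next round, worth 0.66 × 180 = 118.8 now. The candidate offers 118.8 and keeps 180 − 118.8 = 61.2.
Round 3 (the employer proposes): the candidate can get 61.2 next round, worth 0.66 × 61.2 = 40.392 now; the employer offers that and keeps 139.608.
Round 2 (the candidate proposes): the employer can get 139.608 next round, worth 0.66 × 139.608 = 92.14128 now. The candidate offers 92.14128 and keeps 180 − 92.14128 = 87.85872.
So by rejecting in round 1, the candidate gets 87.85872 next round, worth 0.66 × 87.85872 = 57.9867552 now.
Offer 63 ≥ 57.9867552, so the candidate accepts.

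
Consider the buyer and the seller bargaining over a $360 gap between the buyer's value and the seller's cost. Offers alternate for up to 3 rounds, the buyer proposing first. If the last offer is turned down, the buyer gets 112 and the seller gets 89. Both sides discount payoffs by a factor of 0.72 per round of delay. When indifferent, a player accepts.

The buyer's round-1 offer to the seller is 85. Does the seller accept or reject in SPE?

Work out the seller's continuation value if the offer is rejected.
Round 3 (the buyer proposes): the seller gets 89 if talks fail, so the buyer offers 89 and keeps 271.
Round 2 (the seller proposes): the buyer can get 271 next round, worth 0.72 × 271 = 195.12 now; the seller offers that and keeps 164.88.
So by rejecting in round 1, the seller gets 164.88 next round, worth 0.72 × 164.88 = 118.7136 now.
Offer 85 < 118.7136, so the seller rejects.

Reject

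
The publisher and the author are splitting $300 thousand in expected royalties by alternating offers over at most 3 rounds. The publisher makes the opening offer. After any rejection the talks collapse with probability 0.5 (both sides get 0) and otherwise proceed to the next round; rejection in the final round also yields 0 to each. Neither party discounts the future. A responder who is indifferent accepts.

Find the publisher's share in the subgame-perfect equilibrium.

Round 3 (the publisher proposes): the author will accept anything ≥ 0, so the publisher offers 0 and keeps 300.
Round 2 (the author proposes): rejecting gives the publisher an expected 0.5 × 300 = 150; the author offers that and keeps 150.
Round 1 (the publisher proposes): rejecting gives the author an expected 0.5 × 150 = 75. The publisher offers 75 and keeps 300 − 75 = 225.

225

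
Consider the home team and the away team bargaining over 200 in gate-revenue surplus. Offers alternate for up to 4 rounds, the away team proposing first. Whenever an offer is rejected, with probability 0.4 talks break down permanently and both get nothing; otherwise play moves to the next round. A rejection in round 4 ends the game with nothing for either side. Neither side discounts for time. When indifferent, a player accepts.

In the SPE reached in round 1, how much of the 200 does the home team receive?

Round 4 (the home team proposes): rejection yields 0 for the away team; the home team offers 0 and keeps 200.
Round 3 (the away team proposes): rejecting gives the home team an expected 0.6 × 200 = 120, so the away team offers 120, keeping 80.
Round 2 (the home team proposes): rejecting gives the away team an expected 0.6 × 80 = 48; the home team offers that and keeps 152.
Round 1 (the away team proposes): rejecting gives the home team an expected 0.6 × 152 = 91.2; the away team offers that and keeps 108.8.

91.2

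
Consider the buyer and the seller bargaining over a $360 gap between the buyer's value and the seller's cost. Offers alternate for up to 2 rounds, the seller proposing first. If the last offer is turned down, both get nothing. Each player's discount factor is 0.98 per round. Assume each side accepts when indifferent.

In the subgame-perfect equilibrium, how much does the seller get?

Solve by backward induction from round 2.
Round 2 (the buyer proposes): the seller will accept anything ≥ 0, so the buyer offers 0 and keeps 360.
Round 1 (the seller proposes): the buyer can get 360 next round, worth 0.98 × 360 = 352.8 now. The seller offers 352.8 and keeps 360 − 352.8 = 7.2.

7.2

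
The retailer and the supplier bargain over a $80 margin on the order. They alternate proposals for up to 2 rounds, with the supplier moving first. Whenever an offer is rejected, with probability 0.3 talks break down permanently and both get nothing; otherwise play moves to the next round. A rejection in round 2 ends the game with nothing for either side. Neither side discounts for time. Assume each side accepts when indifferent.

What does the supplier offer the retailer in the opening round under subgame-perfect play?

56

By backward induction:
Round 2 (the retailer proposes): rejection yields 0 for the supplier; the retailer offers 0 and keeps 80.
Round 1 (the supplier proposes): rejecting gives the retailer an expected 0.7 × 80 = 56. The supplier offers 56 and keeps 80 − 56 = 24.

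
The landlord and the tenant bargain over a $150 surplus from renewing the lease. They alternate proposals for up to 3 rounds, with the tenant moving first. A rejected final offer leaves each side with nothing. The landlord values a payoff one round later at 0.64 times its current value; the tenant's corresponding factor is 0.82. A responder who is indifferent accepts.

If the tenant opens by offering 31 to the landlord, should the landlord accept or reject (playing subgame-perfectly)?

Accept

Round 3 (the tenant proposes): the landlord will accept anything ≥ 0, so the tenant offers 0 and keeps 150.
Round 2 (the landlord proposes): the tenant can get 150 next round, worth 0.82 × 150 = 123 now. The landlord offers 123 and keeps 150 − 123 = 27.
So by rejecting in round 1, the landlord gets 27 next round, worth 0.64 × 27 = 17.28 now.
Offer 31 ≥ 17.28, so the landlord accepts.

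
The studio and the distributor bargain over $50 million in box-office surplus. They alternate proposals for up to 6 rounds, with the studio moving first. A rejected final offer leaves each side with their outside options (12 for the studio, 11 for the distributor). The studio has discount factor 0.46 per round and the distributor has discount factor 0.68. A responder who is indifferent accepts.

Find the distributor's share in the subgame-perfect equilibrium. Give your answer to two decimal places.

By backward induction:
Round 6 (the distributor proposes): the studio gets 12 if talks fail, so the distributor offers 12 and keeps 38.
Round 5 (the studio proposes): the distributor can get 38 next round, worth 0.68 × 38 = 25.84 now. The studio offers 25.84 and keeps 50 − 25.84 = 24.16.
Round 4 (the distributor proposes): the studio can get 24.16 next round, worth 0.46 × 24.16 = 11.1136 now; the distributor offers that and keeps 38.8864.
Round 3 (the studio proposes): the distributor can get 38.8864 next round, worth 0.68 × 38.8864 = 26.442752 now. The studio offers 26.442752 and keeps 50 − 26.442752 = 23.557248.
Round 2 (the distributor proposes): the studio can get 23.557248 next round, worth 0.46 × 23.557248 = 10.83633408 now; the distributor offers that and keeps 39.16366592.
Round 1 (the studio proposes): the distributor can get 39.16366592 next round, worth 0.68 × 39.16366592 = 26.6312928256 now, so the studio offers 26.6312928256, keeping 23.3687071744.

26.63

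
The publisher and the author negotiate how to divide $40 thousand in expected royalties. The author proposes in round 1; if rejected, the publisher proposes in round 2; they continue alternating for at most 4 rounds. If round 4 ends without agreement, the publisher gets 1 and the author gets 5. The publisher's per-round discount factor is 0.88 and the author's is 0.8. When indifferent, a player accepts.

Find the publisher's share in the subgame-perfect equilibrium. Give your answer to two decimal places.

Round 4 (the publisher proposes): the author gets 5 if talks fail, so the publisher offers 5 and keeps 35.
Round 3 (the author proposes): the publisher can get 35 next round, worth 0.88 × 35 = 30.8 now. The author offers 30.8 and keeps 40 − 30.8 = 9.2.
Round 2 (the publisher proposes): the author can get 9.2 next round, worth 0.8 × 9.2 = 7.36 now, so the publisher offers 7.36, keeping 32.64.
Round 1 (the author proposes): the publisher can get 32.64 next round, worth 0.88 × 32.64 = 28.7232 now, so the author offers 28.7232, keeping 11.2768.

28.72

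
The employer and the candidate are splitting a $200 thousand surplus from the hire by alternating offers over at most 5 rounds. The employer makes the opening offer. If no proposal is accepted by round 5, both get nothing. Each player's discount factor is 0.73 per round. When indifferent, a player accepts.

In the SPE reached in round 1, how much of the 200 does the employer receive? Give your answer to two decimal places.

Round 5 (the employer proposes): rejection yields 0 for the candidate; the employer offers 0 and keeps 200.
Round 4 (the candidate proposes): the employer can get 200 next round, worth 0.73 × 200 = 146 now. The candidate offers 146 and keeps 200 − 146 = 54.
Round 3 (the employer proposes): the candidate can get 54 next round, worth 0.73 × 54 = 39.42 now, so the employer offers 39.42, keeping 160.58.
Round 2 (the candidate proposes): the employer can get 160.58 next round, worth 0.73 × 160.58 = 117.2234 now, so the candidate offers 117.2234, keeping 82.7766.
Round 1 (the employer proposes): the candidate can get 82.7766 next round, worth 0.73 × 82.7766 = 60.426918 now, so the employer offers 60.426918, keeping 139.573082.

139.57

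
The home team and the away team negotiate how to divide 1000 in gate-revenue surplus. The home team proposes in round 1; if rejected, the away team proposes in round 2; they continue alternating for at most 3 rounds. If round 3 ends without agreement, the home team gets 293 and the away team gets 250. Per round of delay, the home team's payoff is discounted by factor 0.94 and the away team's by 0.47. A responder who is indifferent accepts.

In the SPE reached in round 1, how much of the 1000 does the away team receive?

138.65

Round 3 (the home team proposes): the away team gets 250 if talks fail, so the home team offers 250 and keeps 750.
Round 2 (the away team proposes): the home team can get 750 next round, worth 0.94 × 750 = 705 now, so the away team offers 705, keeping 295.
Round 1 (the home team proposes): the away team can get 295 next round, worth 0.47 × 295 = 138.65 now; the home team offers that and keeps 861.35.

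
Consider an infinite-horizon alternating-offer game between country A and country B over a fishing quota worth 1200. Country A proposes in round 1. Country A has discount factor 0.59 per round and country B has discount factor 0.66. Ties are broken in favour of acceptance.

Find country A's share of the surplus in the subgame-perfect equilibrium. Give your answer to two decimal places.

When country A proposes, country B accepts any offer worth at least 0.66 times what country B would get by proposing next round; and vice versa.
This gives x = 1200 − 0.66y and y = 1200 − 0.59x, where x and y are each side's share when it proposes.
Hence (1 − 0.66·0.59)x = 1200(1 − 0.66), i.e. 0.6106·x = 408.
x ≈ 668.1952; country B's share is 1200 − x ≈ 531.8048.

668.20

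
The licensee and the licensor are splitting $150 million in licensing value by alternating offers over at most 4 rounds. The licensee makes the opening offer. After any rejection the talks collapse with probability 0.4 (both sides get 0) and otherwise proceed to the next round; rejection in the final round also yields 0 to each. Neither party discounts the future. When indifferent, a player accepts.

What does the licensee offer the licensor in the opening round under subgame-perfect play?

68.4

Round 4 (the licensor proposes): the licensee will accept anything ≥ 0, so the licensor offers 0 and keeps 150.
Round 3 (the licensee proposes): rejecting gives the licensor an expected 0.6 × 150 = 90; the licensee offers that and keeps 60.
Round 2 (the licensor proposes): rejecting gives the licensee an expected 0.6 × 60 = 36, so the licensor offers 36, keeping 114.
Round 1 (the licensee proposes): rejecting gives the licensor an expected 0.6 × 114 = 68.4. The licensee offers 68.4 and keeps 150 − 68.4 = 81.6.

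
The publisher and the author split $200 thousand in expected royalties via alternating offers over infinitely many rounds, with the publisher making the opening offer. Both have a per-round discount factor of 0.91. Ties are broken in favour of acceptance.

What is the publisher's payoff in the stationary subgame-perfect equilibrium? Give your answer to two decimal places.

When the publisher proposes, the author accepts any offer worth at least 0.91 times what the author would get by proposing next round; and vice versa.
This gives x = 200 − 0.91y and y = 200 − 0.91x, where x and y are each side's share when it proposes.
Hence (1 − 0.91·0.91)x = 200(1 − 0.91), i.e. 0.1719·x = 18.
x ≈ 104.7120; the author's share is 200 − x ≈ 95.2880.

104.71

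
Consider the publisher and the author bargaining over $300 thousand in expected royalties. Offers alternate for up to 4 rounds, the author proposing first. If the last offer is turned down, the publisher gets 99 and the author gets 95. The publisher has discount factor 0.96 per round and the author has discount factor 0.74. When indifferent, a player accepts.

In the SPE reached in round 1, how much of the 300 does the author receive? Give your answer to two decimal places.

85.31

By backward induction:
Round 4 (the publisher proposes): the author gets 95 if talks fail, so the publisher offers 95 and keeps 205.
Round 3 (the author proposes): the publisher can get 205 next round, worth 0.96 × 205 = 196.8 now; the author offers that and keeps 103.2.
Round 2 (the publisher proposes): the author can get 103.2 next round, worth 0.74 × 103.2 = 76.368 now. The publisher offers 76.368 and keeps 300 − 76.368 = 223.632.
Round 1 (the author proposes): the publisher can get 223.632 next round, worth 0.96 × 223.632 = 214.68672 now. The author offers 214.68672 and keeps 300 − 214.68672 = 85.31328.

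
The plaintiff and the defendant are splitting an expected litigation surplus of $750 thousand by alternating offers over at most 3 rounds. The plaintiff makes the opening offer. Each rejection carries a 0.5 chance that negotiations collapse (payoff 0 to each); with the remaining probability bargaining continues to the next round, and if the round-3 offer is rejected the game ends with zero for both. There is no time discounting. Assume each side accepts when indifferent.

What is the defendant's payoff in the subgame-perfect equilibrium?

Round 3 (the plaintiff proposes): the defendant will accept anything ≥ 0, so the plaintiff offers 0 and keeps 750.
Round 2 (the defendant proposes): rejecting gives the plaintiff an expected 0.5 × 750 = 375; the defendant offers that and keeps 375.
Round 1 (the plaintiff proposes): rejecting gives the defendant an expected 0.5 × 375 = 187.5; the plaintiff offers that and keeps 562.5.

187.5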